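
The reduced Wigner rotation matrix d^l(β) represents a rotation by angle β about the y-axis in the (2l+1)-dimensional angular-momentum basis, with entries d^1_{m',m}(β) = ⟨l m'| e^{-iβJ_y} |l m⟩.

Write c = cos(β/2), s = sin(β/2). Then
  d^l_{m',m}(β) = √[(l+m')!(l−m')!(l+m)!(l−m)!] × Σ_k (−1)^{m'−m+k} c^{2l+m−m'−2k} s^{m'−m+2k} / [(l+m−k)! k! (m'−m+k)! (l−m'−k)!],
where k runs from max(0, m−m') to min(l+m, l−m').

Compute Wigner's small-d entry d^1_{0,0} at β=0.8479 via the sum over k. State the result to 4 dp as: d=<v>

d^1_{0,0}(β=0.8479) via Wigner's sum:
With c≡cos(β/2)=0.911471 and s≡sin(β/2)=0.411364, N=[1·1·1·1]^{1/2}=1.000000
The bounds max(0,m−m')=0 and min(l+m,l−m')=1 give 2 terms
  k=0: (−1)^0·1.0000/(1)·0.9115^2·0.4114^0 = +0.830780
  k=1: (−1)^1·1.0000/(1)·0.9115^0·0.4114^2 = -0.169220
d^1_{0,0}(0.8479) = +0.830780 -0.169220 = +0.661559

d=0.6616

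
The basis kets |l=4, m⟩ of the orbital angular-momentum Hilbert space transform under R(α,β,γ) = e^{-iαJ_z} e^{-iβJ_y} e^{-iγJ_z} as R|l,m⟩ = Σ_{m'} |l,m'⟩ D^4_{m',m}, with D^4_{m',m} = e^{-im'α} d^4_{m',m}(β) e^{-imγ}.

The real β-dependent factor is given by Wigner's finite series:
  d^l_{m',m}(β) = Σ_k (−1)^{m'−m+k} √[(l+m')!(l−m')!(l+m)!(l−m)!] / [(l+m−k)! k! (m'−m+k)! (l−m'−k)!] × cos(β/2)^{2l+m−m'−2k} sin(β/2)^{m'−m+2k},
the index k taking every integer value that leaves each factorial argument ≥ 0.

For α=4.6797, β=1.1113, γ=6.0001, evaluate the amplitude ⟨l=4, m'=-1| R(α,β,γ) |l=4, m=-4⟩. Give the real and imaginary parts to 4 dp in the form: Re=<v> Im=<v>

D^4_{-1,-4}(4.6797,1.1113,6.0001) = e^{-i·-1·4.6797}·d^4_{-1,-4}(1.1113)·e^{-i·-4·6.0001}. Compute d first:
Half-angle: c=0.849558, s=0.527496. N=√(6·120·1·40320)=5387.986637
k: max(0,(-4)−(-1))=0 … min(4+(-4),4−(-1))=0
  k=0: (−1)^3·5387.9866/(720)·0.8496^5·0.5275^3 = -0.486088
d^4_{-1,-4}(1.1113) = -0.486088
Phases: e^{-i·(-1)·4.6797}=-0.032683-0.999466i, e^{-i·(-4)·6.0001}=+0.424541-0.905409i ⇒ D=+0.446618+0.191870i

Re=0.4466 Im=0.1919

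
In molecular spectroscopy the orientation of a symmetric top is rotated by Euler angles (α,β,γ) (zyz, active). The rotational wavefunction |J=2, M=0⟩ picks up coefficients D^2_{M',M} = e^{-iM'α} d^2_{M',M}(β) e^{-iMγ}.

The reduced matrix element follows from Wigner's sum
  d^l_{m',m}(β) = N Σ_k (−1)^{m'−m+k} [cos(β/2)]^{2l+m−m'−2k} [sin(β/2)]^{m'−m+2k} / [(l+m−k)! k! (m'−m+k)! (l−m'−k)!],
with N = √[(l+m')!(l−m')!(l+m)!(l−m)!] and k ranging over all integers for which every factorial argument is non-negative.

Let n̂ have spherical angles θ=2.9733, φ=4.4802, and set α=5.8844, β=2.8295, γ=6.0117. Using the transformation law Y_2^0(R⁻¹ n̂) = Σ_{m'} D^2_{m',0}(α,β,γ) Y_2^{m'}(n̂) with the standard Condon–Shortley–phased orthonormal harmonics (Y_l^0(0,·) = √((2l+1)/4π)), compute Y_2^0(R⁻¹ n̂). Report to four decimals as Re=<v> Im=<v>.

Re=0.5327 Im=0.0000

Need the full column D^2_{m',0} for m'=−2..2 at α=5.8844, β=2.8295, γ=6.0117.
cos(β/2)=0.155414, sin(β/2)=0.987849
d^2_{-2,0}: single k=2 term ⇒ +0.057735;  D = +0.040325-0.041318i
d^2_{-1,0}: k∈[1..2] ⇒ +0.009083 -0.366976 = -0.357893;  D = -0.329810+0.138969i
d^2_{0,0}: k∈[0..2] ⇒ +0.000583 -0.094280 +0.952276 = +0.858580;  D = +0.858580+0.000000i
d^2_{1,0}: k∈[0..1] ⇒ -0.009083 +0.366976 = +0.357893;  D = +0.329810+0.138969i
d^2_{2,0}: single k=0 term ⇒ +0.057735;  D = +0.040325+0.041318i
Y_2^{m'}(θ=2.9733,φ=4.4802) and Σ D·Y over m':
  (+0.0403-0.0413i)·(-0.0097-0.0049i)  (-0.3298+0.1390i)·(+0.0294-0.1241i)  (+0.8586+0.0000i)·(+0.6042+0.0000i)  (+0.3298+0.1390i)·(-0.0294-0.1241i)  (+0.0403+0.0413i)·(-0.0097+0.0049i)
Y_2^0(R⁻¹ n̂) = +0.532746+0.000000i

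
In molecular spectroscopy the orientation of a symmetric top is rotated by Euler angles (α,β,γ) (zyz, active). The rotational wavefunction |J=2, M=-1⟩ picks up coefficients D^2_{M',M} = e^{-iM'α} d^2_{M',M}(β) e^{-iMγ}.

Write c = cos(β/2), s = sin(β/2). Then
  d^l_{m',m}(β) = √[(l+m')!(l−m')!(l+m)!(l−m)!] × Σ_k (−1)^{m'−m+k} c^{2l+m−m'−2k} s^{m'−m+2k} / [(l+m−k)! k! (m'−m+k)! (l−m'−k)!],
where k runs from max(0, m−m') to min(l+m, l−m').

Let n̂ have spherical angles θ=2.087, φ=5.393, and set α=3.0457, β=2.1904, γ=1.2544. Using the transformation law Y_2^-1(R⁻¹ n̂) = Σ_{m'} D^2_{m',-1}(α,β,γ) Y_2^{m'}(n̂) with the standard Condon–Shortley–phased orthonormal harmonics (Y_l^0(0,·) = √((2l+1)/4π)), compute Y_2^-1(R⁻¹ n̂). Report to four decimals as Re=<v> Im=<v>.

Re=-0.1335 Im=-0.0850

Need the full column D^2_{m',-1} for m'=−2..2 at α=3.0457, β=2.1904, γ=1.2544.
cos(β/2)=0.457869, sin(β/2)=0.889020
d^2_{-2,-1}: single k=1 term ⇒ +0.170673;  D = +0.083048+0.149105i
d^2_{-1,-1}: k∈[0..1] ⇒ +0.043950 -0.497080 = -0.453129;  D = +0.181572+0.415160i
d^2_{0,-1}: k∈[0..1] ⇒ -0.209031 +0.788045 = +0.579014;  D = +0.180157+0.550274i
d^2_{1,-1}: k∈[0..1] ⇒ +0.497080 -0.624663 = -0.127583;  D = +0.027905+0.124494i
d^2_{2,-1}: single k=0 term ⇒ -0.643436;  D = -0.079972-0.638447i
Y_2^{m'}(θ=2.087,φ=5.393) and Σ D·Y over m':
  (+0.0830+0.1491i)·(-0.0608+0.2858i)  (+0.1816+0.4152i)·(-0.2087-0.2577i)  (+0.1802+0.5503i)·(-0.0849+0.0000i)  (+0.0279+0.1245i)·(+0.2087-0.2577i)  (-0.0800-0.6384i)·(-0.0608-0.2858i)
Y_2^-1(R⁻¹ n̂) = -0.133520-0.085025i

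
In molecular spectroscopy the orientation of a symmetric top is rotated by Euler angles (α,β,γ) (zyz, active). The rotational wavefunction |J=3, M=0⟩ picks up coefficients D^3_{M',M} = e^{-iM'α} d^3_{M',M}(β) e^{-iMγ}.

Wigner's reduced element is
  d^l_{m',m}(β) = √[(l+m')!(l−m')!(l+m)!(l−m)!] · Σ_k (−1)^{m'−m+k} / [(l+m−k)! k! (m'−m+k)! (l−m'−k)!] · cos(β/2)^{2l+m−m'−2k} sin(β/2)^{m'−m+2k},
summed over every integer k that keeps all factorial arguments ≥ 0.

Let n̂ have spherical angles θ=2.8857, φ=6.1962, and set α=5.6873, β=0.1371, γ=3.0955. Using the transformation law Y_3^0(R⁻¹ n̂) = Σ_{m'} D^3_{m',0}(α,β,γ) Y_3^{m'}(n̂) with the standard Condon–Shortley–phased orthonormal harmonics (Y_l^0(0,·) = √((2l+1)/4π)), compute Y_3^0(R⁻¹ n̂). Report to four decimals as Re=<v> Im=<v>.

Need the full column D^3_{m',0} for m'=−3..3 at α=5.6873, β=0.1371, γ=3.0955.
cos(β/2)=0.997651, sin(β/2)=0.068496
d^3_{-3,0}: single k=3 term ⇒ +0.001427;  D = -0.000307-0.001394i
d^3_{-2,0}: k∈[2..3] ⇒ +0.025457 -0.000120 = +0.025337;  D = +0.009375-0.023539i
d^3_{-1,0}: k∈[1..3] ⇒ +0.234505 -0.003316 +0.000005 = +0.231194;  D = +0.191348-0.129756i
d^3_{0,0}: k∈[0..3] ⇒ +0.985991 -0.041830 +0.000197 -0.000000 = +0.944357;  D = +0.944357+0.000000i
d^3_{1,0}: k∈[0..2] ⇒ -0.234505 +0.003316 -0.000005 = -0.231194;  D = -0.191348-0.129756i
d^3_{2,0}: k∈[0..1] ⇒ +0.025457 -0.000120 = +0.025337;  D = +0.009375+0.023539i
d^3_{3,0}: single k=0 term ⇒ -0.001427;  D = +0.000307-0.001394i
Y_3^{m'}(θ=2.8857,φ=6.1962) and Σ D·Y over m':
  (-0.0003-0.0014i)·(+0.0065+0.0017i)  (+0.0094-0.0235i)·(-0.0624-0.0110i)  (+0.1913-0.1298i)·(+0.2999+0.0261i)  (+0.9444+0.0000i)·(-0.6064+0.0000i)  (-0.1913-0.1298i)·(-0.2999+0.0261i)  (+0.0094+0.0235i)·(-0.0624+0.0110i)  (+0.0003-0.0014i)·(-0.0065+0.0017i)
Y_3^0(R⁻¹ n̂) = -0.452808-0.000000i

Re=-0.4528 Im=0.0000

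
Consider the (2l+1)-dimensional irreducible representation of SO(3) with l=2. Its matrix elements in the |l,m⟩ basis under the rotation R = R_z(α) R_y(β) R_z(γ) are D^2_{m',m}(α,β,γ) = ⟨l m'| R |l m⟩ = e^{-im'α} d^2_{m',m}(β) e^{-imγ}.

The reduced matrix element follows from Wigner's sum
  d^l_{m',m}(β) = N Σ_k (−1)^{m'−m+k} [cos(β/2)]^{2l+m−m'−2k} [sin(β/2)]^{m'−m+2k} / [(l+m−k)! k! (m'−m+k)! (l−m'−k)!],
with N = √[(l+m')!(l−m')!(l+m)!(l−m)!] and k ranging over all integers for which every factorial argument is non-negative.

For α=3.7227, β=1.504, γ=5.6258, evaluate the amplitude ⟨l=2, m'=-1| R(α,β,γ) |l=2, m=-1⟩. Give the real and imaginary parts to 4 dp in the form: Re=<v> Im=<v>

Split into d^2_{-1,-1}(β=1.504) × two z-phases.
With c≡cos(β/2)=0.730324 and s≡sin(β/2)=0.683101, N=[1·6·1·6]^{1/2}=6.000000
k: max(0,(-1)−(-1))=0 … min(2+(-1),2−(-1))=1
  k=0: (−1)^0·6.0000/(6)·0.7303^4·0.6831^0 = +0.284487
  k=1: (−1)^1·6.0000/(2)·0.7303^2·0.6831^2 = -0.746659
d^2_{-1,-1}(1.504) = +0.284487 -0.746659 = -0.462172
Attach z-rotation phases: D = e^{-i(-1)(3.7227)}·(-0.462172)·e^{-i(-1)(5.6258)} = +0.460828-0.035219i

Re=0.4608 Im=-0.0352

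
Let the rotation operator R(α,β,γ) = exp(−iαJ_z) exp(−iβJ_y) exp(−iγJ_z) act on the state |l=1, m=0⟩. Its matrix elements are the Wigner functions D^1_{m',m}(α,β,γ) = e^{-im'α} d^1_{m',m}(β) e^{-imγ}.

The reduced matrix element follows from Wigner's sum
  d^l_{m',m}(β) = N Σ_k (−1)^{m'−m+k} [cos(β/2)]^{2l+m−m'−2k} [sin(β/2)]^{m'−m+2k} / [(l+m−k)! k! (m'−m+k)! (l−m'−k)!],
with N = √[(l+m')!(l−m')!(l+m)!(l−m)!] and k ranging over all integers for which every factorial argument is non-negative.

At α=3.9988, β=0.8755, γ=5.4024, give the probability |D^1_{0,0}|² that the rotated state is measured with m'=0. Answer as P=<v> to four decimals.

D^1_{0,0}(3.9988,0.8755,5.4024) = e^{-i·0·3.9988}·d^1_{0,0}(0.8755)·e^{-i·0·5.4024}. Compute d first:
Half-angle: c=0.905708, s=0.423903. N=√(1·1·1·1)=1.000000
Admissible k: 0..1 (factorial args all ≥0)
  k=0: (−1)^0·1.0000/(1)·0.9057^2·0.4239^0 = +0.820307
  k=1: (−1)^1·1.0000/(1)·0.9057^0·0.4239^2 = -0.179693
d^1_{0,0}(0.8755) = +0.820307 -0.179693 = +0.640613
|D^1_{0,0}|² = |d^1_{0,0}(β)|² = (+0.640613)² = 0.410385 (the z-rotation phases have unit modulus)

P=0.4104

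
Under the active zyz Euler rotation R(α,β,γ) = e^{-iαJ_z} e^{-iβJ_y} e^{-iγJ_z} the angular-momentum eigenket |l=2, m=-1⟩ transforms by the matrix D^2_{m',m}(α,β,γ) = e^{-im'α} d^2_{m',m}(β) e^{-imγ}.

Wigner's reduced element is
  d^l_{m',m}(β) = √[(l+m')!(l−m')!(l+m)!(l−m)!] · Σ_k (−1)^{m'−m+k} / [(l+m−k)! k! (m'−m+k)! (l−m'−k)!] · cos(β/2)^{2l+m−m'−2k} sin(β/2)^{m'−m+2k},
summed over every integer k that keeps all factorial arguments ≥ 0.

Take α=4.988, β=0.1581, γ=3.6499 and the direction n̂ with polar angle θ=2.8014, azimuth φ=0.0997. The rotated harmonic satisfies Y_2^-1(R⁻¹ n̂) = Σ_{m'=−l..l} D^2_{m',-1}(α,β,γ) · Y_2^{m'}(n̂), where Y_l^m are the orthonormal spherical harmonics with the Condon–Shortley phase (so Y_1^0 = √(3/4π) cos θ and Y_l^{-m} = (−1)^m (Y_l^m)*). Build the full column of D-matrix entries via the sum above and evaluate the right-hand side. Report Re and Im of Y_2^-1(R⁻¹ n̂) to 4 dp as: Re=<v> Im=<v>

Re=0.2421 Im=-0.1329

Need the full column D^2_{m',-1} for m'=−2..2 at α=4.988, β=0.1581, γ=3.6499.
cos(β/2)=0.996877, sin(β/2)=0.078968
d^2_{-2,-1}: single k=1 term ⇒ +0.156460;  D = +0.076553+0.136453i
d^2_{-1,-1}: k∈[0..1] ⇒ +0.987567 -0.018591 = +0.968976;  D = -0.684155+0.686183i
d^2_{0,-1}: k∈[0..1] ⇒ -0.191624 +0.001202 = -0.190422;  D = +0.166347+0.092678i
d^2_{1,-1}: k∈[0..1] ⇒ +0.018591 -0.000039 = +0.018552;  D = +0.004278-0.018052i
d^2_{2,-1}: single k=0 term ⇒ -0.000982;  D = -0.000981+0.000042i
Y_2^{m'}(θ=2.8014,φ=0.0997) and Σ D·Y over m':
  (+0.0766+0.1365i)·(+0.0422-0.0085i)  (-0.6842+0.6862i)·(-0.2418+0.0242i)  (+0.1663+0.0927i)·(+0.5254+0.0000i)  (+0.0043-0.0181i)·(+0.2418+0.0242i)  (-0.0010+0.0000i)·(+0.0422+0.0085i)
Y_2^-1(R⁻¹ n̂) = +0.242053-0.132935i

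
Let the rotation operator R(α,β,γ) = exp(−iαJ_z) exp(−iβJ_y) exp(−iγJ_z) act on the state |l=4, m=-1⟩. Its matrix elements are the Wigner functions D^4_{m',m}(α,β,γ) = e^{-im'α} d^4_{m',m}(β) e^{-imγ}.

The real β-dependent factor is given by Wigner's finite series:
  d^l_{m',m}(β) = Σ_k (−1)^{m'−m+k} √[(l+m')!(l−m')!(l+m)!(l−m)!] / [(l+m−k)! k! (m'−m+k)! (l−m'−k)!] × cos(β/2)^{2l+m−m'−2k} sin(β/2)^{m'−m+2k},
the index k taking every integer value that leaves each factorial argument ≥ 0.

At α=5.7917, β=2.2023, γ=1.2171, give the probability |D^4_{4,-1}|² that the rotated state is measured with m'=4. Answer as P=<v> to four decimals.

D^4_{4,-1}(5.7917,2.2023,1.2171) = e^{-i·4·5.7917}·d^4_{4,-1}(2.2023)·e^{-i·-1·1.2171}. Compute d first:
c=cos(2.2023/2)=0.452571, s=sin(2.2023/2)=0.891728; N=√[40320·1·6·120]=5387.986637
k∈{0} keeps every argument non-negative
  k=0: (−1)^5·5387.9866/(720)·0.4526^3·0.8917^5 = -0.391126
d^4_{4,-1}(2.2023) = -0.391126
|D^4_{4,-1}|² = |d^4_{4,-1}(β)|² = (-0.391126)² = 0.152980 (the z-rotation phases have unit modulus)

P=0.1530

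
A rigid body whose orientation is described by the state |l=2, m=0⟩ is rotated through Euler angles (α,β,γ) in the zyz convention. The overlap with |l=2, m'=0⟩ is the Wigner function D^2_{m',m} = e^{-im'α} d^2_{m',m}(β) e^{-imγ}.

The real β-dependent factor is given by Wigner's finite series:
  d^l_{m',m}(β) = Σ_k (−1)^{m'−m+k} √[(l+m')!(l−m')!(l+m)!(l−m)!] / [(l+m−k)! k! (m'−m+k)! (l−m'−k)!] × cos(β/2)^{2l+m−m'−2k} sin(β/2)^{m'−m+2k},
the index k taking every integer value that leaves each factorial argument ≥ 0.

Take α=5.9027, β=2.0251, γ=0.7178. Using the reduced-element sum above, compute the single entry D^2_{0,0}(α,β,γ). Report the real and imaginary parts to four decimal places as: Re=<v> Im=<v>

Re=-0.2111 Im=0.0000

Split into d^2_{0,0}(β=2.0251) × two z-phases.
Half-angle: c=0.529700, s=0.848185. N=√(2·2·2·2)=4.000000
k: max(0,(0)−(0))=0 … min(2+(0),2−(0))=2
  k=0: (−1)^0·4.0000/(4)·0.5297^4·0.8482^0 = +0.078726
  k=1: (−1)^1·4.0000/(1)·0.5297^2·0.8482^2 = -0.807422
  k=2: (−1)^2·4.0000/(4)·0.5297^0·0.8482^4 = +0.517563
d^2_{0,0}(2.0251) = +0.078726 -0.807422 +0.517563 = -0.211133
Phases: e^{-i·(0)·5.9027}=+1.000000+0.000000i, e^{-i·(0)·0.7178}=+1.000000+0.000000i ⇒ D=-0.211133+0.000000i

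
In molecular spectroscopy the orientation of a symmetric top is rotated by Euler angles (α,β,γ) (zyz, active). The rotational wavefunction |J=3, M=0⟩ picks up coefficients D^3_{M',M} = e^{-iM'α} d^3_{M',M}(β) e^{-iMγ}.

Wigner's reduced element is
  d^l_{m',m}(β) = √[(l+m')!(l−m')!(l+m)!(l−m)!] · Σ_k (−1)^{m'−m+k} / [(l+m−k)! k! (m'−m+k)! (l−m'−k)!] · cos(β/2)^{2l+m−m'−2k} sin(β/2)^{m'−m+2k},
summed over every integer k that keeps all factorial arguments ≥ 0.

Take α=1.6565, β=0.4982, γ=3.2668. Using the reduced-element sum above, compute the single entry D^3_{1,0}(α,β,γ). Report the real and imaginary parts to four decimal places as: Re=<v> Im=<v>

Re=0.0506 Im=0.5893

Split into d^3_{1,0}(β=0.4982) × two z-phases.
With c≡cos(β/2)=0.969135 and s≡sin(β/2)=0.246532, N=[24·2·6·6]^{1/2}=41.569219
Admissible k: 0..2 (factorial args all ≥0)
  k=0: (−1)^1·41.5692/(12)·0.9691^5·0.2465^1 = -0.730103
  k=1: (−1)^2·41.5692/(4)·0.9691^3·0.2465^3 = +0.141737
  k=2: (−1)^3·41.5692/(12)·0.9691^1·0.2465^5 = -0.003057
d^3_{1,0}(0.4982) = -0.730103 +0.141737 -0.003057 = -0.591424
Phases: e^{-i·(1)·1.6565}=-0.085599-0.996330i, e^{-i·(0)·3.2668}=+1.000000+0.000000i ⇒ D=+0.050625+0.589253i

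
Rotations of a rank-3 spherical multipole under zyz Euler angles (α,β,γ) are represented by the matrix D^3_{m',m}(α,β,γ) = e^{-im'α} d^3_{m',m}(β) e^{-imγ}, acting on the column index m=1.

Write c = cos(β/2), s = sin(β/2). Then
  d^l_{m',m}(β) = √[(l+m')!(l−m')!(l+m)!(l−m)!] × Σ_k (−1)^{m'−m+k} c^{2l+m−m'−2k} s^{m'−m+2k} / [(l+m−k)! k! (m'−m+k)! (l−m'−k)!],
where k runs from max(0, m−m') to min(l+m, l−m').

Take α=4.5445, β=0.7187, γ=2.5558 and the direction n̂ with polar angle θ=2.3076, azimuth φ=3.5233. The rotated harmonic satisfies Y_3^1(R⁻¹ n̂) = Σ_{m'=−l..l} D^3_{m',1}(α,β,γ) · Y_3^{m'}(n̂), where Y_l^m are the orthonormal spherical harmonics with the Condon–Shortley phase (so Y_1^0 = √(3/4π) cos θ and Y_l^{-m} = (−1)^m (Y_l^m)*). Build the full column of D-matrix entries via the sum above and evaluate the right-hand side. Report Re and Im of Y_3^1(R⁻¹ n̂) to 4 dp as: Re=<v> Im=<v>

Need the full column D^3_{m',1} for m'=−3..3 at α=4.5445, β=0.7187, γ=2.5558.
cos(β/2)=0.936126, sin(β/2)=0.351666
d^3_{-3,1}: single k=4 term ⇒ +0.051908;  D = +0.004258-0.051733i
d^3_{-2,1}: k∈[3..4] ⇒ +0.225644 -0.015922 = +0.209722;  D = +0.203201+0.051889i
d^3_{-1,1}: k∈[2..4] ⇒ +0.569834 -0.107221 +0.001891 = +0.464504;  D = -0.188517+0.424530i
d^3_{0,1}: k∈[1..3] ⇒ +0.875773 -0.370770 +0.017441 = +0.522444;  D = -0.435339-0.288838i
d^3_{1,1}: k∈[0..2] ⇒ +0.672984 -0.759778 +0.080416 = -0.006379;  D = -0.004365+0.004651i
d^3_{2,1}: k∈[0..1] ⇒ -0.799467 +0.225644 = -0.573824;  D = -0.346917-0.457081i
d^3_{3,1}: single k=0 term ⇒ +0.367826;  D = -0.326032+0.170290i
Y_3^{m'}(θ=2.3076,φ=3.5233) and Σ D·Y over m':
  (+0.0043-0.0517i)·(-0.0700+0.1544i)  (+0.2032+0.0519i)·(-0.2721+0.2604i)  (-0.1885+0.4245i)·(-0.2793+0.1121i)  (-0.4353-0.2888i)·(+0.1862+0.0000i)  (-0.0044+0.0047i)·(+0.2793+0.1121i)  (-0.3469-0.4571i)·(-0.2721-0.2604i)  (-0.3260+0.1703i)·(+0.0700+0.1544i)
Y_3^1(R⁻¹ n̂) = -0.212599+0.026717i

Re=-0.2126 Im=0.0267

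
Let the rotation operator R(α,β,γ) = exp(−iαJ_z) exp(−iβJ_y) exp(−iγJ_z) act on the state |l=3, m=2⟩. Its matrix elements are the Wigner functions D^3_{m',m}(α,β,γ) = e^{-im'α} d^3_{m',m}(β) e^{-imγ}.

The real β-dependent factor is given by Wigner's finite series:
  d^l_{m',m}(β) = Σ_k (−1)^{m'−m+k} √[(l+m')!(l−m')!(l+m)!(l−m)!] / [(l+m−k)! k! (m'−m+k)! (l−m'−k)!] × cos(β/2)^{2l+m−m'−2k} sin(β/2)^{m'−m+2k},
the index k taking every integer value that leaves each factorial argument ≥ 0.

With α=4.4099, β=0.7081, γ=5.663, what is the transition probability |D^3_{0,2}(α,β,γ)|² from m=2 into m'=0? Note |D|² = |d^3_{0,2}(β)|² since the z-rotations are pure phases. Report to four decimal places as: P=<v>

P=0.1936

D^3_{0,2}(4.4099,0.7081,5.663) = e^{-i·0·4.4099}·d^3_{0,2}(0.7081)·e^{-i·2·5.663}. Compute d first:
With c≡cos(β/2)=0.937976 and s≡sin(β/2)=0.346699, N=[6·6·120·1]^{1/2}=65.726707
k: max(0,(2)−(0))=2 … min(3+(2),3−(0))=3
  k=2: (−1)^0·65.7267/(12)·0.9380^4·0.3467^2 = +0.509606
  k=3: (−1)^1·65.7267/(12)·0.9380^2·0.3467^4 = -0.069624
d^3_{0,2}(0.7081) = +0.509606 -0.069624 = +0.439982
|D^3_{0,2}|² = |d^3_{0,2}(β)|² = (+0.439982)² = 0.193584 (the z-rotation phases have unit modulus)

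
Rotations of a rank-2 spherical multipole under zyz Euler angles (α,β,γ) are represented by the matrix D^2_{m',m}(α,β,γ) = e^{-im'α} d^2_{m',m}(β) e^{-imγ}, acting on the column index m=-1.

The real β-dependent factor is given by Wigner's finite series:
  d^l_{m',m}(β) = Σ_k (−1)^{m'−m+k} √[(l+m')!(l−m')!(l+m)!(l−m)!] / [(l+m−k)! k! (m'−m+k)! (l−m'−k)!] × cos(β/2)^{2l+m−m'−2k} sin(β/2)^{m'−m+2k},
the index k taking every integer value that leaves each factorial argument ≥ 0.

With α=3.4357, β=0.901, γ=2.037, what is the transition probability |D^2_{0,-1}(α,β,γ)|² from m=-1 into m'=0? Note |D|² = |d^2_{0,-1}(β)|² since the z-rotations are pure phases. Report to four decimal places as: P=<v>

Split into d^2_{0,-1}(β=0.901) × two z-phases.
c=cos(0.901/2)=0.900230, s=sin(0.901/2)=0.435416; N=√[2·2·1·6]=4.898979
Admissible k: 0..1 (factorial args all ≥0)
  k=0: (−1)^1·4.8990/(2)·0.9002^3·0.4354^1 = -0.778107
  k=1: (−1)^2·4.8990/(2)·0.9002^1·0.4354^3 = +0.182029
d^2_{0,-1}(0.901) = -0.778107 +0.182029 = -0.596078
|D^2_{0,-1}|² = |d^2_{0,-1}(β)|² = (-0.596078)² = 0.355309 (the z-rotation phases have unit modulus)

P=0.3553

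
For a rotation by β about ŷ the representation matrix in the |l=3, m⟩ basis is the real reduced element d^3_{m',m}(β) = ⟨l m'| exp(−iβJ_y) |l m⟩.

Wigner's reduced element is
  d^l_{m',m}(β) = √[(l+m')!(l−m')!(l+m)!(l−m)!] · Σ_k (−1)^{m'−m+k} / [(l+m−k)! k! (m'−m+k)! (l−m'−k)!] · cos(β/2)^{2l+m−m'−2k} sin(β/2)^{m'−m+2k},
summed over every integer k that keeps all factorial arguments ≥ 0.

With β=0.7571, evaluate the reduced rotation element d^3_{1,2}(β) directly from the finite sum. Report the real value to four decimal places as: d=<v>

d=0.5534

d^3_{1,2}(β=0.7571) via Wigner's sum:
c=cos(0.7571/2)=0.929201, s=sin(0.7571/2)=0.369574; N=√[24·2·120·1]=75.894664
Admissible k: 1..2 (factorial args all ≥0)
  k=1: (−1)^0·75.8947/(24)·0.9292^5·0.3696^1 = +0.809562
  k=2: (−1)^1·75.8947/(12)·0.9292^3·0.3696^3 = -0.256131
d^3_{1,2}(0.7571) = +0.809562 -0.256131 = +0.553431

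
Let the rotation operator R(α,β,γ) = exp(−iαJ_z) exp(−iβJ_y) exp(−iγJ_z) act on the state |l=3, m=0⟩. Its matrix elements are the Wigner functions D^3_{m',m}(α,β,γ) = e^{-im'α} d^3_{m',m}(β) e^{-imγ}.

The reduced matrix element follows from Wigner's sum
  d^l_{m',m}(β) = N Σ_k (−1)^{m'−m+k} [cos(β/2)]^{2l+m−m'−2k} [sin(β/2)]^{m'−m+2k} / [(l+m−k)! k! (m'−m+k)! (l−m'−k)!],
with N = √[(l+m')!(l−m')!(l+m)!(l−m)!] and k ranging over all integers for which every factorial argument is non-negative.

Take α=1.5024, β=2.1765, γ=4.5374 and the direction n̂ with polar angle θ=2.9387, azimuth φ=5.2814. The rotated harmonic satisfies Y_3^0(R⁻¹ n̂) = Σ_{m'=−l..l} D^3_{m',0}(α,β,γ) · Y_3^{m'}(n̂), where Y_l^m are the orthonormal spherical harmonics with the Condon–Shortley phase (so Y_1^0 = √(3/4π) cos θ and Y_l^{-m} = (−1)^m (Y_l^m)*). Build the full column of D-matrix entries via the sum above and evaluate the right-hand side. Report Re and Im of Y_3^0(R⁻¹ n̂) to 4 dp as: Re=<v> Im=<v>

Need the full column D^3_{m',0} for m'=−3..3 at α=1.5024, β=2.1765, γ=4.5374.
cos(β/2)=0.464036, sin(β/2)=0.885816
d^3_{-3,0}: single k=3 term ⇒ +0.310600;  D = -0.063285-0.304084i
d^3_{-2,0}: k∈[2..3] ⇒ +0.199276 -0.726171 = -0.526895;  D = +0.521973-0.071851i
d^3_{-1,0}: k∈[1..3] ⇒ +0.066023 -0.721769 +0.876719 = +0.220973;  D = +0.015102+0.220456i
d^3_{0,0}: k∈[0..3] ⇒ +0.009984 -0.327444 +1.193221 -0.483127 = +0.392633;  D = +0.392633+0.000000i
d^3_{1,0}: k∈[0..2] ⇒ -0.066023 +0.721769 -0.876719 = -0.220973;  D = -0.015102+0.220456i
d^3_{2,0}: k∈[0..1] ⇒ +0.199276 -0.726171 = -0.526895;  D = +0.521973+0.071851i
d^3_{3,0}: single k=0 term ⇒ -0.310600;  D = +0.063285-0.304084i
Y_3^{m'}(θ=2.9387,φ=5.2814) and Σ D·Y over m':
  (-0.0633-0.3041i)·(-0.0034+0.0005i)  (+0.5220-0.0719i)·(+0.0170-0.0369i)  (+0.0151+0.2205i)·(+0.1332+0.2083i)  (+0.3926+0.0000i)·(-0.6568+0.0000i)  (-0.0151+0.2205i)·(-0.1332+0.2083i)  (+0.5220+0.0719i)·(+0.0170+0.0369i)  (+0.0633-0.3041i)·(+0.0034+0.0005i)
Y_3^0(R⁻¹ n̂) = -0.332513+0.000000i

Re=-0.3325 Im=0.0000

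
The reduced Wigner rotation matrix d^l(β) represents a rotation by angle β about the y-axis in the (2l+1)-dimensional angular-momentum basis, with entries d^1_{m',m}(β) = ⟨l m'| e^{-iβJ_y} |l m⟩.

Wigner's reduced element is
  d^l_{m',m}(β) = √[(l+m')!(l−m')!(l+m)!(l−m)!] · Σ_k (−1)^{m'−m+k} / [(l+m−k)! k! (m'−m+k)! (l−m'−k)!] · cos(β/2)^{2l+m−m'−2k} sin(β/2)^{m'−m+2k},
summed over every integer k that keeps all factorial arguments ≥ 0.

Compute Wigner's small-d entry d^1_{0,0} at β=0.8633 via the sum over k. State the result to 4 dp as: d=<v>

d^1_{0,0}(β=0.8633) via Wigner's sum:
With c≡cos(β/2)=0.908277 and s≡sin(β/2)=0.418370, N=[1·1·1·1]^{1/2}=1.000000
The bounds max(0,m−m')=0 and min(l+m,l−m')=1 give 2 terms
  k=0: (−1)^0·1.0000/(1)·0.9083^2·0.4184^0 = +0.824967
  k=1: (−1)^1·1.0000/(1)·0.9083^0·0.4184^2 = -0.175033
d^1_{0,0}(0.8633) = +0.824967 -0.175033 = +0.649933

d=0.6499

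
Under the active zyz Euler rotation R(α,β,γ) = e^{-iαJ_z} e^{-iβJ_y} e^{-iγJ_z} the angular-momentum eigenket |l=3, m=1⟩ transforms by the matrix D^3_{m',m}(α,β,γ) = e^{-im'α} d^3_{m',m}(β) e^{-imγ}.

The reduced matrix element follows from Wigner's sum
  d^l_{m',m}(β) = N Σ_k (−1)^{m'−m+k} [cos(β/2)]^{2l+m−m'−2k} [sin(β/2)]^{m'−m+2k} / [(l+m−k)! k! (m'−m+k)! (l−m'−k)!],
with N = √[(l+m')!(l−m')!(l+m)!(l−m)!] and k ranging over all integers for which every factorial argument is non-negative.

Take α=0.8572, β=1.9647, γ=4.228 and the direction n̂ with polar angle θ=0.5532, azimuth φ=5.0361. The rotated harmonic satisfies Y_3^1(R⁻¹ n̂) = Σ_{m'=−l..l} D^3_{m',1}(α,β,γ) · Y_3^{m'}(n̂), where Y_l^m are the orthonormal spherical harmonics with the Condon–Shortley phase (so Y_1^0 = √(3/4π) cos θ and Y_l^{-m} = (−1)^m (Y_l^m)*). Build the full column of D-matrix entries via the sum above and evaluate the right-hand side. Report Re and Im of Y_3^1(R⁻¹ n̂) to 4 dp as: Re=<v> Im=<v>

Need the full column D^3_{m',1} for m'=−3..3 at α=0.8572, β=1.9647, γ=4.228.
cos(β/2)=0.555069, sin(β/2)=0.831804
d^3_{-3,1}: single k=4 term ⇒ +0.571247;  D = -0.048841-0.569156i
d^3_{-2,1}: k∈[3..4] ⇒ +0.622494 -0.698960 = -0.076467;  D = +0.061877+0.044926i
d^3_{-1,1}: k∈[2..4] ⇒ +0.394078 -1.179964 +0.331227 = -0.454658;  D = +0.442767-0.103301i
d^3_{0,1}: k∈[1..3] ⇒ +0.151827 -1.022861 +0.765673 = -0.105362;  D = +0.049064-0.093241i
d^3_{1,1}: k∈[0..2] ⇒ +0.029247 -0.525437 +0.884973 = +0.388782;  D = +0.141608+0.362076i
d^3_{2,1}: k∈[0..1] ⇒ -0.138598 +0.622494 = +0.483895;  D = +0.456068+0.161731i
d^3_{3,1}: single k=0 term ⇒ +0.254376;  D = +0.221204-0.125602i
Y_3^{m'}(θ=0.5532,φ=5.0361) and Σ D·Y over m':
  (-0.0488-0.5692i)·(-0.0500-0.0342i)  (+0.0619+0.0449i)·(-0.1915+0.1448i)  (+0.4428-0.1033i)·(+0.1415+0.4217i)  (+0.0491-0.0932i)·(+0.1968+0.0000i)  (+0.1416+0.3621i)·(-0.1415+0.4217i)  (+0.4561+0.1617i)·(-0.1915-0.1448i)  (+0.2212-0.1256i)·(+0.0500-0.0342i)
Y_3^1(R⁻¹ n̂) = -0.149364+0.081885i

Re=-0.1494 Im=0.0819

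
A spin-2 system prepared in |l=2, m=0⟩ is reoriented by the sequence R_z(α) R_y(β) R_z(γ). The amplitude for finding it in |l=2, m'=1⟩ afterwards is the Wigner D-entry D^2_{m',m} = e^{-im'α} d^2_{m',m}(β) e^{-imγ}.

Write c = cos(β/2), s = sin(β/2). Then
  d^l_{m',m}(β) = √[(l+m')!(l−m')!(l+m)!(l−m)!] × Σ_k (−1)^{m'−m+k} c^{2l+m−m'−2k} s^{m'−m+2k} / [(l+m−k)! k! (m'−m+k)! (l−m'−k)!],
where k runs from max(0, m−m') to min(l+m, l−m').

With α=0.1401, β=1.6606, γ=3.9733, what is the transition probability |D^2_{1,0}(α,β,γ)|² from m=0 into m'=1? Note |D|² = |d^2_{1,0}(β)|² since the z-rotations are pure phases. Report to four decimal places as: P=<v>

P=0.0120

Split into d^2_{1,0}(β=1.6606) × two z-phases.
c=cos(1.6606/2)=0.674654, s=sin(1.6606/2)=0.738134; N=√[6·1·2·2]=4.898979
The bounds max(0,m−m')=0 and min(l+m,l−m')=1 give 2 terms
  k=0: (−1)^1·4.8990/(2)·0.6747^3·0.7381^1 = -0.555207
  k=1: (−1)^2·4.8990/(2)·0.6747^1·0.7381^3 = +0.664603
d^2_{1,0}(1.6606) = -0.555207 +0.664603 = +0.109396
|D^2_{1,0}|² = |d^2_{1,0}(β)|² = (+0.109396)² = 0.011968 (the z-rotation phases have unit modulus)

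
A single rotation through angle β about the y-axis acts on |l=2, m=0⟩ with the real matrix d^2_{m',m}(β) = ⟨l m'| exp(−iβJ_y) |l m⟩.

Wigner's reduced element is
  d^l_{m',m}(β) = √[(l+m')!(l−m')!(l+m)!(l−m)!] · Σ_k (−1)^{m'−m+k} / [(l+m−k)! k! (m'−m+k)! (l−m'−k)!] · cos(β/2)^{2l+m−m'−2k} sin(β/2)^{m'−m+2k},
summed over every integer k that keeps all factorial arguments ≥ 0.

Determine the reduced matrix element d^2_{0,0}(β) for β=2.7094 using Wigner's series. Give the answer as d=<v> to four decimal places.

d=0.7368

d^2_{0,0}(β=2.7094) via Wigner's sum:
c=cos(2.7094/2)=0.214418, s=sin(2.7094/2)=0.976742; N=√[2·2·2·2]=4.000000
k∈{0,1,2} keeps every argument non-negative
  k=0: (−1)^0·4.0000/(4)·0.2144^4·0.9767^0 = +0.002114
  k=1: (−1)^1·4.0000/(1)·0.2144^2·0.9767^2 = -0.175446
  k=2: (−1)^2·4.0000/(4)·0.2144^0·0.9767^4 = +0.910163
d^2_{0,0}(2.7094) = +0.002114 -0.175446 +0.910163 = +0.736831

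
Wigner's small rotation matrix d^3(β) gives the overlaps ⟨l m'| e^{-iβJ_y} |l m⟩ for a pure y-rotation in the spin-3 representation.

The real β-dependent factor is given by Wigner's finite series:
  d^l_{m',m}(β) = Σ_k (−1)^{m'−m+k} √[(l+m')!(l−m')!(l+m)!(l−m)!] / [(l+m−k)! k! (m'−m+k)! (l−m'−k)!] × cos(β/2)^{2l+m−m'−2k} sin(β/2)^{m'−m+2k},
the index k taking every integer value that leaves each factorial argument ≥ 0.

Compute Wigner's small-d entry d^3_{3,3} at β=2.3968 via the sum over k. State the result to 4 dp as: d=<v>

d^3_{3,3}(β=2.3968) via Wigner's sum:
With c≡cos(β/2)=0.363849 and s≡sin(β/2)=0.931458, N=[720·1·720·1]^{1/2}=720.000000
k: max(0,(3)−(3))=0 … min(3+(3),3−(3))=0
  k=0: (−1)^0·720.0000/(720)·0.3638^6·0.9315^0 = +0.002320
d^3_{3,3}(2.3968) = +0.002320

d=0.0023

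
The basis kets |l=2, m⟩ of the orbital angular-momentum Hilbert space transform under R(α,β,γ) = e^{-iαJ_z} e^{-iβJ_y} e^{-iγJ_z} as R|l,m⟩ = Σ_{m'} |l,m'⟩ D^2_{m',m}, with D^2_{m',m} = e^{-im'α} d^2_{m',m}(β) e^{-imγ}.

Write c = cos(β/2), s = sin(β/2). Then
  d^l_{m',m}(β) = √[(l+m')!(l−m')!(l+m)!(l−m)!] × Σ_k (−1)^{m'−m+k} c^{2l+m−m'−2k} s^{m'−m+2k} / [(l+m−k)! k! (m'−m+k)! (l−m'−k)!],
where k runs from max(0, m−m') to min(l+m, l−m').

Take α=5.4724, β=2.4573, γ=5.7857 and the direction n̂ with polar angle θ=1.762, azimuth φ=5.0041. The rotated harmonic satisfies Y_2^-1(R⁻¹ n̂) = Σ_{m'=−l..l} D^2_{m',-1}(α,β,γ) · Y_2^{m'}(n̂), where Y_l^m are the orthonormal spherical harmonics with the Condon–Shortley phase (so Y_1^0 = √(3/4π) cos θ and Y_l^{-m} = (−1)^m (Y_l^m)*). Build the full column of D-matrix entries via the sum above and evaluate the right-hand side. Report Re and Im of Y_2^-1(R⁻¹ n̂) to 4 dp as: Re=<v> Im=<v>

Re=-0.1514 Im=0.3553

Need the full column D^2_{m',-1} for m'=−2..2 at α=5.4724, β=2.4573, γ=5.7857.
cos(β/2)=0.335510, sin(β/2)=0.942037
d^2_{-2,-1}: single k=1 term ⇒ +0.071156;  D = -0.037087-0.060727i
d^2_{-1,-1}: k∈[0..1] ⇒ +0.012671 -0.299687 = -0.287015;  D = -0.074486+0.277181i
d^2_{0,-1}: k∈[0..1] ⇒ -0.087148 +0.687044 = +0.599895;  D = +0.527179-0.286280i
d^2_{1,-1}: k∈[0..1] ⇒ +0.299687 -0.787538 = -0.487851;  D = -0.464103-0.150356i
d^2_{2,-1}: single k=0 term ⇒ -0.560969;  D = -0.242339-0.505922i
Y_2^{m'}(θ=1.762,φ=5.0041) and Σ D·Y over m':
  (-0.0371-0.0607i)·(-0.3107+0.2051i)  (-0.0745+0.2772i)·(-0.0415-0.1381i)  (+0.5272-0.2863i)·(-0.2812+0.0000i)  (-0.4641-0.1504i)·(+0.0415-0.1381i)  (-0.2423-0.5059i)·(-0.3107-0.2051i)
Y_2^-1(R⁻¹ n̂) = -0.151381+0.355314i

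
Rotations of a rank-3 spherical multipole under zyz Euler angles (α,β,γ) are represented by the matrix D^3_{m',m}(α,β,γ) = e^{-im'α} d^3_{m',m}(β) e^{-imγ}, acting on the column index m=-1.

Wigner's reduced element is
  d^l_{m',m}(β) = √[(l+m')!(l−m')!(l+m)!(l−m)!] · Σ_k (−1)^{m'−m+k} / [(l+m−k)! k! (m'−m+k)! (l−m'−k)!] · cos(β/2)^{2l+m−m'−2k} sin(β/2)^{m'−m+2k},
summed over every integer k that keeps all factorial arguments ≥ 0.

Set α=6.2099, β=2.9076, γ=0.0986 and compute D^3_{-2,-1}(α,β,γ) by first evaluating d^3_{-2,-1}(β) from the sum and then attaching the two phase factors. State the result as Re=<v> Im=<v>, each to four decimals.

Re=-0.0098 Im=0.0005

Split into d^3_{-2,-1}(β=2.9076) × two z-phases.
c=cos(2.9076/2)=0.116730, s=sin(2.9076/2)=0.993164; N=√[1·120·2·24]=75.894664
k∈{1,2} keeps every argument non-negative
  k=1: (−1)^0·75.8947/(24)·0.1167^5·0.9932^1 = +0.000068
  k=2: (−1)^1·75.8947/(12)·0.1167^3·0.9932^3 = -0.009855
d^3_{-2,-1}(2.9076) = +0.000068 -0.009855 = -0.009786
Phases: e^{-i·(-2)·6.2099}=+0.989278-0.146046i, e^{-i·(-1)·0.0986}=+0.995143+0.098440i ⇒ D=-0.009775+0.000469i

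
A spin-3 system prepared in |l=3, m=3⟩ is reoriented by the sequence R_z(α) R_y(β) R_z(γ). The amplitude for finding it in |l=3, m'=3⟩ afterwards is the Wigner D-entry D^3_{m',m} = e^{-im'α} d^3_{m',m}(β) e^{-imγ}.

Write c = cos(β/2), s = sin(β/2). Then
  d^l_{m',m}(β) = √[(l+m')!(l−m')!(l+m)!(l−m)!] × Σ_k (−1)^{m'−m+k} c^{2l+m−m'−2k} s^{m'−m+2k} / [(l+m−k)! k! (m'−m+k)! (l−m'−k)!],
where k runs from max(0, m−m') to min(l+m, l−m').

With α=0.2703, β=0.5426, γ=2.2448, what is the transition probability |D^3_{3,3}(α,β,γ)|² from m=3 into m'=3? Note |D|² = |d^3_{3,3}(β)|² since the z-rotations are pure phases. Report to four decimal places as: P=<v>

D^3_{3,3}(0.2703,0.5426,2.2448) = e^{-i·3·0.2703}·d^3_{3,3}(0.5426)·e^{-i·3·2.2448}. Compute d first:
With c≡cos(β/2)=0.963423 and s≡sin(β/2)=0.267984, N=[720·1·720·1]^{1/2}=720.000000
Admissible k: 0..0 (factorial args all ≥0)
  k=0: (−1)^0·720.0000/(720)·0.9634^6·0.2680^0 = +0.799656
d^3_{3,3}(0.5426) = +0.799656
|D^3_{3,3}|² = |d^3_{3,3}(β)|² = (+0.799656)² = 0.639449 (the z-rotation phases have unit modulus)

P=0.6394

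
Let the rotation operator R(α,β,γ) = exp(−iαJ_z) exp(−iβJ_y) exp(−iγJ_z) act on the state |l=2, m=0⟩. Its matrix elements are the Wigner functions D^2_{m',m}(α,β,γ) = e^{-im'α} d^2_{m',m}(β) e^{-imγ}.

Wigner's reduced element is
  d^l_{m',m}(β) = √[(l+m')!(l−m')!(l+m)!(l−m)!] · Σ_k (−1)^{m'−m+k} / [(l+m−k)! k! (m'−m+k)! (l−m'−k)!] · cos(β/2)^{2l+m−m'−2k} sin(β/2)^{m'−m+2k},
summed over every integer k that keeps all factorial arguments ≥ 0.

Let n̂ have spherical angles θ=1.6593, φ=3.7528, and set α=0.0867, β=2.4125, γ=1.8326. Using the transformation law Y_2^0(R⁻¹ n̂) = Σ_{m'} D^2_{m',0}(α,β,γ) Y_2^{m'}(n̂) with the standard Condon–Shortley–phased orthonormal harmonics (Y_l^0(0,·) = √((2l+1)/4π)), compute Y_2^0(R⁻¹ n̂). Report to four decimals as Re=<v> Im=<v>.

Need the full column D^2_{m',0} for m'=−2..2 at α=0.0867, β=2.4125, γ=1.8326.
cos(β/2)=0.356525, sin(β/2)=0.934286
d^2_{-2,0}: single k=2 term ⇒ +0.271779;  D = +0.267703+0.046891i
d^2_{-1,0}: k∈[1..2] ⇒ +0.103712 -0.712205 = -0.608494;  D = -0.606208-0.052690i
d^2_{0,0}: k∈[0..2] ⇒ +0.016157 -0.443813 +0.761936 = +0.334280;  D = +0.334280+0.000000i
d^2_{1,0}: k∈[0..1] ⇒ -0.103712 +0.712205 = +0.608494;  D = +0.606208-0.052690i
d^2_{2,0}: single k=0 term ⇒ +0.271779;  D = +0.267703-0.046891i
Y_2^{m'}(θ=1.6593,φ=3.7528) and Σ D·Y over m':
  (+0.2677+0.0469i)·(+0.1308-0.3602i)  (-0.6062-0.0527i)·(+0.0557-0.0390i)  (+0.3343+0.0000i)·(-0.3080+0.0000i)  (+0.6062-0.0527i)·(-0.0557-0.0390i)  (+0.2677-0.0469i)·(+0.1308+0.3602i)
Y_2^0(R⁻¹ n̂) = -0.070773+0.000000i

Re=-0.0708 Im=0.0000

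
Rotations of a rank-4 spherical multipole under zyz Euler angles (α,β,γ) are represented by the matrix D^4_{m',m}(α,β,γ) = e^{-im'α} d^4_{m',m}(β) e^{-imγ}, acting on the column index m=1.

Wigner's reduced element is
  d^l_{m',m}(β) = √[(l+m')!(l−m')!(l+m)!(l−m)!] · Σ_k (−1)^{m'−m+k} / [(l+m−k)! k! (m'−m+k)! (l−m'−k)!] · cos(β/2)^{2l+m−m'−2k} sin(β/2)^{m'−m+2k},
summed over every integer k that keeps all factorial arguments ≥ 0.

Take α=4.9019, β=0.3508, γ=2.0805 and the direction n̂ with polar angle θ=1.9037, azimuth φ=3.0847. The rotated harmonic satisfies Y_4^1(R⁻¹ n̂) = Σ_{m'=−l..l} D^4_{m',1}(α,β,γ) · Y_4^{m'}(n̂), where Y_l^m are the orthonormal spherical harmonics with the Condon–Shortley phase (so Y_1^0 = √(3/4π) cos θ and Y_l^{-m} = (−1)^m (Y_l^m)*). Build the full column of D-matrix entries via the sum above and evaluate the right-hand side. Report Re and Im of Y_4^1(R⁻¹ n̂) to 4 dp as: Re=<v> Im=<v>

Re=0.2677 Im=-0.1923

Need the full column D^4_{m',1} for m'=−4..4 at α=4.9019, β=0.3508, γ=2.0805.
cos(β/2)=0.984657, sin(β/2)=0.174502
d^4_{-4,1}: single k=5 term ⇒ +0.001156;  D = +0.000284-0.001121i
d^4_{-3,1}: k∈[4..5] ⇒ +0.011531 -0.000217 = +0.011314;  D = +0.011294+0.000665i
d^4_{-2,1}: k∈[3..5] ⇒ +0.069557 -0.003277 +0.000021 = +0.066301;  D = +0.008640+0.065735i
d^4_{-1,1}: k∈[2..5] ⇒ +0.277530 -0.026149 +0.000411 -0.000001 = +0.251791;  D = -0.238993+0.079251i
d^4_{0,1}: k∈[1..4] ⇒ +0.700341 -0.131975 +0.004145 -0.000022 = +0.572489;  D = -0.279328-0.499720i
d^4_{1,1}: k∈[0..3] ⇒ +0.883648 -0.416295 +0.026149 -0.000274 = +0.493228;  D = +0.377491-0.317450i
d^4_{2,1}: k∈[0..2] ⇒ -0.664402 +0.104335 -0.002185 = -0.562251;  D = -0.436458-0.354444i
d^4_{3,1}: k∈[0..1] ⇒ +0.220283 -0.011531 = +0.208752;  D = -0.098715+0.183937i
d^4_{4,1}: single k=0 term ⇒ -0.036806;  D = +0.035129+0.010984i
Y_4^{m'}(θ=1.9037,φ=3.0847) and Σ D·Y over m':
  (+0.0003-0.0011i)·(+0.3440+0.0797i)  (+0.0113+0.0007i)·(+0.3403+0.0586i)  (+0.0086+0.0657i)·(-0.0749-0.0086i)  (-0.2390+0.0793i)·(-0.3286-0.0187i)  (-0.2793-0.4997i)·(+0.0207+0.0000i)  (+0.3775-0.3174i)·(+0.3286-0.0187i)  (-0.4365-0.3544i)·(-0.0749+0.0086i)  (-0.0987+0.1839i)·(-0.3403+0.0586i)  (+0.0351+0.0110i)·(+0.3440-0.0797i)
Y_4^1(R⁻¹ n̂) = +0.267746-0.192317i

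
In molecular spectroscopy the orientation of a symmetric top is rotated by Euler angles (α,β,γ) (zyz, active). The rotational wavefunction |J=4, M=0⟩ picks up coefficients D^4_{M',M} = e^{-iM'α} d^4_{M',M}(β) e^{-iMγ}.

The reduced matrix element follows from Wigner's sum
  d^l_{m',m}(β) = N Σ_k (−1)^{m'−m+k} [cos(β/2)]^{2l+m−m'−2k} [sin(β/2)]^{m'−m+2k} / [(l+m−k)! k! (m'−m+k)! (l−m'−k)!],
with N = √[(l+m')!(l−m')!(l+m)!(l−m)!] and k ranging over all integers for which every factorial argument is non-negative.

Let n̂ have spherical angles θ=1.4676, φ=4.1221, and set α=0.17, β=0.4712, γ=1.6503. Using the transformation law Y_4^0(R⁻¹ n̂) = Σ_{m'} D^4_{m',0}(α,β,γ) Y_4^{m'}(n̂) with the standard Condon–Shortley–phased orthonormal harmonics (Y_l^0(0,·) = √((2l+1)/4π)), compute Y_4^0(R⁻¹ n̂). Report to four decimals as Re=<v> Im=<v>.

Re=0.1732 Im=0.0000

Need the full column D^4_{m',0} for m'=−4..4 at α=0.17, β=0.4712, γ=1.6503.
cos(β/2)=0.972374, sin(β/2)=0.233426
d^4_{-4,0}: single k=4 term ⇒ +0.022207;  D = +0.017267+0.013963i
d^4_{-3,0}: k∈[3..4] ⇒ +0.130822 -0.007539 = +0.123283;  D = +0.107595+0.060184i
d^4_{-2,0}: k∈[2..4] ⇒ +0.436941 -0.067147 +0.001451 = +0.371245;  D = +0.349993+0.123806i
d^4_{-1,0}: k∈[1..4] ⇒ +0.858025 -0.296677 +0.017097 -0.000164 = +0.578280;  D = +0.569944+0.097835i
d^4_{0,0}: k∈[0..4] ⇒ +0.799224 -0.736922 +0.095551 -0.002447 +0.000009 = +0.155415;  D = +0.155415+0.000000i
d^4_{1,0}: k∈[0..3] ⇒ -0.858025 +0.296677 -0.017097 +0.000164 = -0.578280;  D = -0.569944+0.097835i
d^4_{2,0}: k∈[0..2] ⇒ +0.436941 -0.067147 +0.001451 = +0.371245;  D = +0.349993-0.123806i
d^4_{3,0}: k∈[0..1] ⇒ -0.130822 +0.007539 = -0.123283;  D = -0.107595+0.060184i
d^4_{4,0}: single k=0 term ⇒ +0.022207;  D = +0.017267-0.013963i
Y_4^{m'}(θ=1.4676,φ=4.1221) and Σ D·Y over m':
  (+0.0173+0.0140i)·(-0.3078+0.3048i)  (+0.1076+0.0602i)·(+0.1244+0.0252i)  (+0.3500+0.1238i)·(+0.1165+0.2834i)  (+0.5699+0.0978i)·(+0.0789-0.1178i)  (+0.1554+0.0000i)·(+0.2841+0.0000i)  (-0.5699+0.0978i)·(-0.0789-0.1178i)  (+0.3500-0.1238i)·(+0.1165-0.2834i)  (-0.1076+0.0602i)·(-0.1244+0.0252i)  (+0.0173-0.0140i)·(-0.3078-0.3048i)
Y_4^0(R⁻¹ n̂) = +0.173192-0.000000i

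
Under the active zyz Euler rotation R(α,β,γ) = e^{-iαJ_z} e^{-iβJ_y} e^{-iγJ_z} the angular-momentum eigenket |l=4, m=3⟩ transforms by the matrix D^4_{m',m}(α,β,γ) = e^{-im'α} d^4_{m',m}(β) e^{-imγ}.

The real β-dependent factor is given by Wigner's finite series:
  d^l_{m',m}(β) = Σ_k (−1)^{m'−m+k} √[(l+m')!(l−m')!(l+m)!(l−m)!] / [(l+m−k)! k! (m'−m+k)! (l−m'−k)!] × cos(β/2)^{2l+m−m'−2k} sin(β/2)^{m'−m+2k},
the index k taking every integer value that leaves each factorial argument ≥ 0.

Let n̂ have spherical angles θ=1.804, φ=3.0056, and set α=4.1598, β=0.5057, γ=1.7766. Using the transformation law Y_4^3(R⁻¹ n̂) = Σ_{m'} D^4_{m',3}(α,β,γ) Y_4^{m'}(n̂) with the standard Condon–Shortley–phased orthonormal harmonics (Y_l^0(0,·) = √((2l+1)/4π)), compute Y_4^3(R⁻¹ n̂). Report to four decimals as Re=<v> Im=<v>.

Re=-0.0099 Im=-0.0103

Need the full column D^4_{m',3} for m'=−4..4 at α=4.1598, β=0.5057, γ=1.7766.
cos(β/2)=0.968203, sin(β/2)=0.250164
d^4_{-4,3}: single k=7 term ⇒ +0.000168;  D = +0.000052-0.000160i
d^4_{-3,3}: k∈[6..7] ⇒ +0.001608 -0.000015 = +0.001593;  D = +0.001032+0.001214i
d^4_{-2,3}: k∈[5..6] ⇒ +0.009982 -0.000222 = +0.009760;  D = -0.009648+0.001476i
d^4_{-1,3}: k∈[4..5] ⇒ +0.045529 -0.001824 = +0.043705;  D = +0.017052-0.040242i
d^4_{0,3}: k∈[3..4] ⇒ +0.157606 -0.010522 = +0.147084;  D = +0.085151+0.119930i
d^4_{1,3}: k∈[2..3] ⇒ +0.409186 -0.045529 = +0.363657;  D = -0.362893+0.023556i
d^4_{2,3}: k∈[1..2] ⇒ +0.746544 -0.149518 = +0.597026;  D = +0.279799-0.527402i
d^4_{3,3}: k∈[0..1] ⇒ +0.772205 -0.360868 = +0.411337;  D = +0.208101+0.354813i
d^4_{4,3}: single k=0 term ⇒ -0.564334;  D = +0.564196+0.012498i
Y_4^{m'}(θ=1.804,φ=3.0056) and Σ D·Y over m':
  (+0.0001-0.0002i)·(+0.3393+0.2052i)  (+0.0010+0.0012i)·(+0.2445+0.1057i)  (-0.0096+0.0015i)·(-0.1910-0.0533i)  (+0.0171-0.0402i)·(-0.2768-0.0379i)  (+0.0852+0.1199i)·(+0.1584+0.0000i)  (-0.3629+0.0236i)·(+0.2768-0.0379i)  (+0.2798-0.5274i)·(-0.1910+0.0533i)  (+0.2081+0.3548i)·(-0.2445+0.1057i)  (+0.5642+0.0125i)·(+0.3393-0.2052i)
Y_4^3(R⁻¹ n̂) = -0.009943-0.010328i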